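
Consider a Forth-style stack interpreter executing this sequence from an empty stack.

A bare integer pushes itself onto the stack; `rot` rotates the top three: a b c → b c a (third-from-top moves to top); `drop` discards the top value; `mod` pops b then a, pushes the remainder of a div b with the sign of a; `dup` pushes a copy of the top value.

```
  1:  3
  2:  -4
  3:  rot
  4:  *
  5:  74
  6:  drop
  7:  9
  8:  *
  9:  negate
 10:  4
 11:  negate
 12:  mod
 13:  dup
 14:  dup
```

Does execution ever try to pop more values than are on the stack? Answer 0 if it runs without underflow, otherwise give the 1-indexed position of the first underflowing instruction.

3

3  -> 3
-4 -> 3 -4
rot  — needs 3 operands, stack has 2 → underflow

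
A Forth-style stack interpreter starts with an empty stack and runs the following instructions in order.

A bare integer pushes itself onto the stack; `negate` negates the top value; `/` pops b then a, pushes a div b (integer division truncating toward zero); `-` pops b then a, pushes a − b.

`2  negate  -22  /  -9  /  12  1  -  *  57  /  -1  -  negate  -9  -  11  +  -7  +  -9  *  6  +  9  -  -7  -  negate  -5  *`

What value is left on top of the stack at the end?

-520

2      -> [2]
negate -> [-2]
-22    -> [-2, -22]
/      -> [0]
-9     -> [0, -9]
/      -> [0]
12     -> [0, 12]
1      -> [0, 12, 1]
-      -> [0, 11]
*      -> [0]
57     -> [0, 57]
/      -> [0]
-1     -> [0, -1]
-      -> [1]
negate -> [-1]
-9     -> [-1, -9]
-      -> [8]
11     -> [8, 11]
+      -> [19]
-7     -> [19, -7]
+      -> [12]
-9     -> [12, -9]
*      -> [-108]
6      -> [-108, 6]
+      -> [-102]
9      -> [-102, 9]
-      -> [-111]
-7     -> [-111, -7]
-      -> [-104]
negate -> [104]
-5     -> [104, -5]
*      -> [-520]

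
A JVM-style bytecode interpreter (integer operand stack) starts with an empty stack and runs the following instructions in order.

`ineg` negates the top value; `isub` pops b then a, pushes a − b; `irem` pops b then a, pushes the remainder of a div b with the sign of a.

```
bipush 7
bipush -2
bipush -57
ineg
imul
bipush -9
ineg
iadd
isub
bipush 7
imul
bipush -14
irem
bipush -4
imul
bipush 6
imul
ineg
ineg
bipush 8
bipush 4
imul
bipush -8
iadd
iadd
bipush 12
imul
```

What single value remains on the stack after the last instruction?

288

bipush 7    [7]
bipush -2   [7, -2]
bipush -57  [7, -2, -57]
ineg        [7, -2, 57]
imul        [7, -114]
bipush -9   [7, -114, -9]
ineg        [7, -114, 9]
iadd        [7, -105]
isub        [112]
bipush 7    [112, 7]
imul        [784]
bipush -14  [784, -14]
irem        [0]
bipush -4   [0, -4]
imul        [0]
bipush 6    [0, 6]
imul        [0]
ineg        [0]
ineg        [0]
bipush 8    [0, 8]
bipush 4    [0, 8, 4]
imul        [0, 32]
bipush -8   [0, 32, -8]
iadd        [0, 24]
iadd        [24]
bipush 12   [24, 12]
imul        [288]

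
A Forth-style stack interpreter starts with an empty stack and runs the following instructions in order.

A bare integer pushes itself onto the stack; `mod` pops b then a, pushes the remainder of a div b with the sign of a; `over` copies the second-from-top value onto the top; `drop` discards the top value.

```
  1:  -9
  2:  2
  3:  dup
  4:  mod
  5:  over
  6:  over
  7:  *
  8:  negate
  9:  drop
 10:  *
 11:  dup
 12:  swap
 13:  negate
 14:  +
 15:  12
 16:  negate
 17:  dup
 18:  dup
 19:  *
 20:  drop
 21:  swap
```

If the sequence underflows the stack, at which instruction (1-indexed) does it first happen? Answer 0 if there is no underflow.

-9     → [-9]
2      → [-9, 2]
dup    → [-9, 2, 2]
mod    → [-9, 0]
over   → [-9, 0, -9]
over   → [-9, 0, -9, 0]
*      → [-9, 0, 0]
negate → [-9, 0, 0]
drop   → [-9, 0]
*      → [0]
dup    → [0, 0]
swap   → [0, 0]
negate → [0, 0]
+      → [0]
12     → [0, 12]
negate → [0, -12]
dup    → [0, -12, -12]
dup    → [0, -12, -12, -12]
*      → [0, -12, 144]
drop   → [0, -12]
swap   → [-12, 0]

0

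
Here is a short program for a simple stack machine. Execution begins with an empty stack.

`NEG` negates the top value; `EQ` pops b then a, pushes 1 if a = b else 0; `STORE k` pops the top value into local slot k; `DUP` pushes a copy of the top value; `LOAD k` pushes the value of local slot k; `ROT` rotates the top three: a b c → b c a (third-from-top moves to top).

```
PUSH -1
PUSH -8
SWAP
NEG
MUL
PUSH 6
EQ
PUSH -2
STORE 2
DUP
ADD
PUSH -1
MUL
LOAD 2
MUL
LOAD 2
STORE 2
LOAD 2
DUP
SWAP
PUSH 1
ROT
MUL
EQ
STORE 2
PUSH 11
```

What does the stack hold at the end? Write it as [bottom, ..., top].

PUSH -1 -> [-1]
PUSH -8 -> [-1, -8]
SWAP    -> [-8, -1]
NEG     -> [-8, 1]
MUL     -> [-8]
PUSH 6  -> [-8, 6]
EQ      -> [0]
PUSH -2 -> [0, -2]
STORE 2 -> [0]
DUP     -> [0, 0]
ADD     -> [0]
PUSH -1 -> [0, -1]
MUL     -> [0]
LOAD 2  -> [0, -2]
MUL     -> [0]
LOAD 2  -> [0, -2]
STORE 2 -> [0]
LOAD 2  -> [0, -2]
DUP     -> [0, -2, -2]
SWAP    -> [0, -2, -2]
PUSH 1  -> [0, -2, -2, 1]
ROT     -> [0, -2, 1, -2]
MUL     -> [0, -2, -2]
EQ      -> [0, 1]
STORE 2 -> [0]
PUSH 11 -> [0, 11]

[0, 11]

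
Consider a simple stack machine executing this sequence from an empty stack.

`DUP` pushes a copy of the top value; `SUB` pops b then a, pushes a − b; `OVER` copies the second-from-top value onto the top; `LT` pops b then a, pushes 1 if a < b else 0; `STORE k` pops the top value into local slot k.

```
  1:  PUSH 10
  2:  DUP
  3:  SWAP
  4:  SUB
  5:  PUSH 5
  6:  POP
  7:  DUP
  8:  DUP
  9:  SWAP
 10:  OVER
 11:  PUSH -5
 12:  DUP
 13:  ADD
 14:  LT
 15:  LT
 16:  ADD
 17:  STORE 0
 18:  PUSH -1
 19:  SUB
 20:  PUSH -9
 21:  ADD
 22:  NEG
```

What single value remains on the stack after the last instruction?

PUSH 10 : 10
DUP     : 10 10
SWAP    : 10 10
SUB     : 0
PUSH 5  : 0 5
POP     : 0
DUP     : 0 0
DUP     : 0 0 0
SWAP    : 0 0 0
OVER    : 0 0 0 0
PUSH -5 : 0 0 0 0 -5
DUP     : 0 0 0 0 -5 -5
ADD     : 0 0 0 0 -10
LT      : 0 0 0 0
LT      : 0 0 0
ADD     : 0 0
STORE 0 : 0
PUSH -1 : 0 -1
SUB     : 1
PUSH -9 : 1 -9
ADD     : -8
NEG     : 8

8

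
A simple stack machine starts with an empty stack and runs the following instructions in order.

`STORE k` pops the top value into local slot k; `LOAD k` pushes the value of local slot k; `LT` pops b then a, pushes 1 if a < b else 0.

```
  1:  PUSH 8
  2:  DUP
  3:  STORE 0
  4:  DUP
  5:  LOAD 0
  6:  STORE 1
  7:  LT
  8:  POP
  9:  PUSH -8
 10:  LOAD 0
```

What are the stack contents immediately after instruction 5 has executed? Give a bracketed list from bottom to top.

PUSH 8  : 8
DUP     : 8 8
STORE 0 : 8
DUP     : 8 8
LOAD 0  : 8 8 8

[8, 8, 8]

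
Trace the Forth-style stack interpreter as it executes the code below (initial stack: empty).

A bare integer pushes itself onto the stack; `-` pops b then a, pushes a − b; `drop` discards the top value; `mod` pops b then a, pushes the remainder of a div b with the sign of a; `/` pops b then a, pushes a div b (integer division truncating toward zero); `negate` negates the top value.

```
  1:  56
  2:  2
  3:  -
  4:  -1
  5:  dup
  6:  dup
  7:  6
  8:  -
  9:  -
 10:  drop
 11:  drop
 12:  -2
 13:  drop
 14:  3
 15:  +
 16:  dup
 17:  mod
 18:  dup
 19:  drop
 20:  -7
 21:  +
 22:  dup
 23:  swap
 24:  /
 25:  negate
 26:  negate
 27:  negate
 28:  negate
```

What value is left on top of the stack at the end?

1

56     -> [56]
2      -> [56, 2]
-      -> [54]
-1     -> [54, -1]
dup    -> [54, -1, -1]
dup    -> [54, -1, -1, -1]
6      -> [54, -1, -1, -1, 6]
-      -> [54, -1, -1, -7]
-      -> [54, -1, 6]
drop   -> [54, -1]
drop   -> [54]
-2     -> [54, -2]
drop   -> [54]
3      -> [54, 3]
+      -> [57]
dup    -> [57, 57]
mod    -> [0]
dup    -> [0, 0]
drop   -> [0]
-7     -> [0, -7]
+      -> [-7]
dup    -> [-7, -7]
swap   -> [-7, -7]
/      -> [1]
negate -> [-1]
negate -> [1]
negate -> [-1]
negate -> [1]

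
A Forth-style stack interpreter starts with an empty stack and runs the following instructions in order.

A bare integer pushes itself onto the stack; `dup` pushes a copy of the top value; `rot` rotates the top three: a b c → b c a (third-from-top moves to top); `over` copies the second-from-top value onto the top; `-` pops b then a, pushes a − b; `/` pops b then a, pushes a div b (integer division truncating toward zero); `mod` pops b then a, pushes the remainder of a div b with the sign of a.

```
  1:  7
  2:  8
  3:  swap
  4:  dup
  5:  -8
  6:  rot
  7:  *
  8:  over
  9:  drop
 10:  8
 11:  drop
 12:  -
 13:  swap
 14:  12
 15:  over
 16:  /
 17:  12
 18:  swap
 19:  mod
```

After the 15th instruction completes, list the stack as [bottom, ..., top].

[63, 8, 12, 8]

7    -> 7
8    -> 7 8
swap -> 8 7
dup  -> 8 7 7
-8   -> 8 7 7 -8
rot  -> 8 7 -8 7
*    -> 8 7 -56
over -> 8 7 -56 7
drop -> 8 7 -56
8    -> 8 7 -56 8
drop -> 8 7 -56
-    -> 8 63
swap -> 63 8
12   -> 63 8 12
over -> 63 8 12 8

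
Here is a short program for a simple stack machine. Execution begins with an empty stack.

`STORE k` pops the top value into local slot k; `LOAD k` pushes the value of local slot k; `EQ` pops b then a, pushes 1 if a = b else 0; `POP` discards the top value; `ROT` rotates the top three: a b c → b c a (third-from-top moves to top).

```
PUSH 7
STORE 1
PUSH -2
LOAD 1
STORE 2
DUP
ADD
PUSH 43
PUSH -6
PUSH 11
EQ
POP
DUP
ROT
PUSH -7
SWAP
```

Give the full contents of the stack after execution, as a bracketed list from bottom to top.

PUSH 7  → 7
STORE 1 → (empty)
PUSH -2 → -2
LOAD 1  → -2 7
STORE 2 → -2
DUP     → -2 -2
ADD     → -4
PUSH 43 → -4 43
PUSH -6 → -4 43 -6
PUSH 11 → -4 43 -6 11
EQ      → -4 43 0
POP     → -4 43
DUP     → -4 43 43
ROT     → 43 43 -4
PUSH -7 → 43 43 -4 -7
SWAP    → 43 43 -7 -4

[43, 43, -7, -4]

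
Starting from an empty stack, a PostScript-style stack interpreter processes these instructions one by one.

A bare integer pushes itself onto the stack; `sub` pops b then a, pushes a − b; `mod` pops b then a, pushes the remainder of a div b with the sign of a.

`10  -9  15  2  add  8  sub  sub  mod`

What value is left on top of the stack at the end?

10

10  : [10]
-9  : [10, -9]
15  : [10, -9, 15]
2   : [10, -9, 15, 2]
add : [10, -9, 17]
8   : [10, -9, 17, 8]
sub : [10, -9, 9]
sub : [10, -18]
mod : [10]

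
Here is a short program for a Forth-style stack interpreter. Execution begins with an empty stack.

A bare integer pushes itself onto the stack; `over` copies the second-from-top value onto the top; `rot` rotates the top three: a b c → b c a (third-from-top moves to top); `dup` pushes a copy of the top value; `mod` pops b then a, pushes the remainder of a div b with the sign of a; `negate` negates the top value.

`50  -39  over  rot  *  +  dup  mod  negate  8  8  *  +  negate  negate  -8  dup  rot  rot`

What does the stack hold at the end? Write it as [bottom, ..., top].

50     → [50]
-39    → [50, -39]
over   → [50, -39, 50]
rot    → [-39, 50, 50]
*      → [-39, 2500]
+      → [2461]
dup    → [2461, 2461]
mod    → [0]
negate → [0]
8      → [0, 8]
8      → [0, 8, 8]
*      → [0, 64]
+      → [64]
negate → [-64]
negate → [64]
-8     → [64, -8]
dup    → [64, -8, -8]
rot    → [-8, -8, 64]
rot    → [-8, 64, -8]

[-8, 64, -8]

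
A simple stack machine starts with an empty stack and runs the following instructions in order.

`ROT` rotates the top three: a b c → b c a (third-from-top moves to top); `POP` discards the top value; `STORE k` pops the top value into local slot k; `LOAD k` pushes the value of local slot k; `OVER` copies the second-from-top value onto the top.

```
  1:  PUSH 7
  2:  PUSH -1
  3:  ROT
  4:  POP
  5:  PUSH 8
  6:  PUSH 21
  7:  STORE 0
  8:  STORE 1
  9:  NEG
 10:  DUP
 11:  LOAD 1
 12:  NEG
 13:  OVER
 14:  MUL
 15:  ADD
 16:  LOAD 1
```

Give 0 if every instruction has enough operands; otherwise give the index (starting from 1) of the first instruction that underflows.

PUSH 7  → 7
PUSH -1 → 7 -1
ROT  — needs 3 operands, stack has 2 → underflow

3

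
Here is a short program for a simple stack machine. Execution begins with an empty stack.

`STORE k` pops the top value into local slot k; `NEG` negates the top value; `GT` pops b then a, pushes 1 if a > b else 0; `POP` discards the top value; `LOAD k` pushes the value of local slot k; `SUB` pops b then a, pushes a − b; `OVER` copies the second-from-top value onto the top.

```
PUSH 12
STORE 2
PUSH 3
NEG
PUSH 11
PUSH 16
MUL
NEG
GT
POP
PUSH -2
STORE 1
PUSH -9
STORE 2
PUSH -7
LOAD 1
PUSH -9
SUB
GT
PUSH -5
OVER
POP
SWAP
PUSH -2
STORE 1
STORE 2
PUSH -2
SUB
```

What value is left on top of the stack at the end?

PUSH 12  [12]
STORE 2  []
PUSH 3   [3]
NEG      [-3]
PUSH 11  [-3, 11]
PUSH 16  [-3, 11, 16]
MUL      [-3, 176]
NEG      [-3, -176]
GT       [1]
POP      []
PUSH -2  [-2]
STORE 1  []
PUSH -9  [-9]
STORE 2  []
PUSH -7  [-7]
LOAD 1   [-7, -2]
PUSH -9  [-7, -2, -9]
SUB      [-7, 7]
GT       [0]
PUSH -5  [0, -5]
OVER     [0, -5, 0]
POP      [0, -5]
SWAP     [-5, 0]
PUSH -2  [-5, 0, -2]
STORE 1  [-5, 0]
STORE 2  [-5]
PUSH -2  [-5, -2]
SUB      [-3]

-3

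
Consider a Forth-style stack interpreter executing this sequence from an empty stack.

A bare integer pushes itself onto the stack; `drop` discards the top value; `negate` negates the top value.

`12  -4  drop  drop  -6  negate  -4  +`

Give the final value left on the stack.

2

12     → [12]
-4     → [12, -4]
drop   → [12]
drop   → []
-6     → [-6]
negate → [6]
-4     → [6, -4]
+      → [2]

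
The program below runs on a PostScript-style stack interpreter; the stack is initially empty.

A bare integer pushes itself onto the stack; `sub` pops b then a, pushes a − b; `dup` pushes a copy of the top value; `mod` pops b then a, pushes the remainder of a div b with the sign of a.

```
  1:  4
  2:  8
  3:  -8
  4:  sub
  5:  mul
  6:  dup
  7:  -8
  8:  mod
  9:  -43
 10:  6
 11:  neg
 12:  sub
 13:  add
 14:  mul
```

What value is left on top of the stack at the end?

-2368

4   → 4
8   → 4 8
-8  → 4 8 -8
sub → 4 16
mul → 64
dup → 64 64
-8  → 64 64 -8
mod → 64 0
-43 → 64 0 -43
6   → 64 0 -43 6
neg → 64 0 -43 -6
sub → 64 0 -37
add → 64 -37
mul → -2368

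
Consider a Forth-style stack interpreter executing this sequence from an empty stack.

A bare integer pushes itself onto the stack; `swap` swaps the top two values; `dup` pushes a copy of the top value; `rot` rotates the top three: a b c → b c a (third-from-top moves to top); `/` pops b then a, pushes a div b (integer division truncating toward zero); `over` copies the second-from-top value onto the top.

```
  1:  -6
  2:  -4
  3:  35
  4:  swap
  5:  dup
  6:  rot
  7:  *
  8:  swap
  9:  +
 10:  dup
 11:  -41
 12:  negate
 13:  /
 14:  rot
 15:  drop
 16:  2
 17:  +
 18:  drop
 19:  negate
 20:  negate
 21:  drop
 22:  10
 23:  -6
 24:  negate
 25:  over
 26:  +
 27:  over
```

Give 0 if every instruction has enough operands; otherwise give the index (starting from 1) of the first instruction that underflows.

0

-6     : -6
-4     : -6 -4
35     : -6 -4 35
swap   : -6 35 -4
dup    : -6 35 -4 -4
rot    : -6 -4 -4 35
*      : -6 -4 -140
swap   : -6 -140 -4
+      : -6 -144
dup    : -6 -144 -144
-41    : -6 -144 -144 -41
negate : -6 -144 -144 41
/      : -6 -144 -3
rot    : -144 -3 -6
drop   : -144 -3
2      : -144 -3 2
+      : -144 -1
drop   : -144
negate : 144
negate : -144
drop   : (empty)
10     : 10
-6     : 10 -6
negate : 10 6
over   : 10 6 10
+      : 10 16
over   : 10 16 10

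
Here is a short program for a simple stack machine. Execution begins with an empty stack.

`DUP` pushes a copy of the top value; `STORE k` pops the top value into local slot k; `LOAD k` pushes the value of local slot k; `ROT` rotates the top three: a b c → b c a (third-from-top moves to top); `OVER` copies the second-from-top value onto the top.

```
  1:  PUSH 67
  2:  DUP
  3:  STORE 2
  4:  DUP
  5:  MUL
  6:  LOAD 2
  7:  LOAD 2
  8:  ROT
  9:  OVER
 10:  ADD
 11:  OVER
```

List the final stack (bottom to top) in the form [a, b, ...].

[67, 67, 4556, 67]

PUSH 67 : [67]
DUP     : [67, 67]
STORE 2 : [67]
DUP     : [67, 67]
MUL     : [4489]
LOAD 2  : [4489, 67]
LOAD 2  : [4489, 67, 67]
ROT     : [67, 67, 4489]
OVER    : [67, 67, 4489, 67]
ADD     : [67, 67, 4556]
OVER    : [67, 67, 4556, 67]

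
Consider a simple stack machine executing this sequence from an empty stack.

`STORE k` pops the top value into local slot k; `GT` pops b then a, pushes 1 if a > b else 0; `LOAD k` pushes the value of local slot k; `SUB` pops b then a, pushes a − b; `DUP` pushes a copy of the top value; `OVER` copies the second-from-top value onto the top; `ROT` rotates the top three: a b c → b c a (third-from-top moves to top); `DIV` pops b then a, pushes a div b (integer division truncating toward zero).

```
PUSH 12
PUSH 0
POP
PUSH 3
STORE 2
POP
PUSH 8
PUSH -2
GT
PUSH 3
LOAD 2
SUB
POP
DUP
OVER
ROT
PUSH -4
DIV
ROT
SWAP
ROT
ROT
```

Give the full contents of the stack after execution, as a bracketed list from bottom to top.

PUSH 12  12
PUSH 0   12 0
POP      12
PUSH 3   12 3
STORE 2  12
POP      (empty)
PUSH 8   8
PUSH -2  8 -2
GT       1
PUSH 3   1 3
LOAD 2   1 3 3
SUB      1 0
POP      1
DUP      1 1
OVER     1 1 1
ROT      1 1 1
PUSH -4  1 1 1 -4
DIV      1 1 0
ROT      1 0 1
SWAP     1 1 0
ROT      1 0 1
ROT      0 1 1

[0, 1, 1]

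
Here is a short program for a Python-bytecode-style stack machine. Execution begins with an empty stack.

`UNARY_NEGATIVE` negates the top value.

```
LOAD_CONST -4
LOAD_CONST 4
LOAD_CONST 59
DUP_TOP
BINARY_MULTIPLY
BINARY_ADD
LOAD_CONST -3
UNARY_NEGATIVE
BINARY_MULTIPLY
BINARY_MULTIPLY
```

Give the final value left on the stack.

-41820

LOAD_CONST -4   -> [-4]
LOAD_CONST 4    -> [-4, 4]
LOAD_CONST 59   -> [-4, 4, 59]
DUP_TOP         -> [-4, 4, 59, 59]
BINARY_MULTIPLY -> [-4, 4, 3481]
BINARY_ADD      -> [-4, 3485]
LOAD_CONST -3   -> [-4, 3485, -3]
UNARY_NEGATIVE  -> [-4, 3485, 3]
BINARY_MULTIPLY -> [-4, 10455]
BINARY_MULTIPLY -> [-41820]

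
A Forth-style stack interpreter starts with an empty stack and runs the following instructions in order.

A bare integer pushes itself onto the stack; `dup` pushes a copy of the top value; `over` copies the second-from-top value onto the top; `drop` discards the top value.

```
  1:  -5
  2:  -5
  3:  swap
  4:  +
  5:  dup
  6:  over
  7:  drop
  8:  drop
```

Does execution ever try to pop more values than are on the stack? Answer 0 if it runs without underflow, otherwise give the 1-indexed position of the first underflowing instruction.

0

-5    -5
-5    -5 -5
swap  -5 -5
+     -10
dup   -10 -10
over  -10 -10 -10
drop  -10 -10
drop  -10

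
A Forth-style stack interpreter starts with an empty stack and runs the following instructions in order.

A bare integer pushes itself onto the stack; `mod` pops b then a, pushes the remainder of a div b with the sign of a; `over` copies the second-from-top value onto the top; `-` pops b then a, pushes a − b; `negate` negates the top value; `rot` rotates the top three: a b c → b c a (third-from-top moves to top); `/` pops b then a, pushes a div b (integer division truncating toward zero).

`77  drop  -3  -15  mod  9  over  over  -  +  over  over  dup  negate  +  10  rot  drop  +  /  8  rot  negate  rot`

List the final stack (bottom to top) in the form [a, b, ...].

[8, 3, 0]

77     : [77]
drop   : []
-3     : [-3]
-15    : [-3, -15]
mod    : [-3]
9      : [-3, 9]
over   : [-3, 9, -3]
over   : [-3, 9, -3, 9]
-      : [-3, 9, -12]
+      : [-3, -3]
over   : [-3, -3, -3]
over   : [-3, -3, -3, -3]
dup    : [-3, -3, -3, -3, -3]
negate : [-3, -3, -3, -3, 3]
+      : [-3, -3, -3, 0]
10     : [-3, -3, -3, 0, 10]
rot    : [-3, -3, 0, 10, -3]
drop   : [-3, -3, 0, 10]
+      : [-3, -3, 10]
/      : [-3, 0]
8      : [-3, 0, 8]
rot    : [0, 8, -3]
negate : [0, 8, 3]
rot    : [8, 3, 0]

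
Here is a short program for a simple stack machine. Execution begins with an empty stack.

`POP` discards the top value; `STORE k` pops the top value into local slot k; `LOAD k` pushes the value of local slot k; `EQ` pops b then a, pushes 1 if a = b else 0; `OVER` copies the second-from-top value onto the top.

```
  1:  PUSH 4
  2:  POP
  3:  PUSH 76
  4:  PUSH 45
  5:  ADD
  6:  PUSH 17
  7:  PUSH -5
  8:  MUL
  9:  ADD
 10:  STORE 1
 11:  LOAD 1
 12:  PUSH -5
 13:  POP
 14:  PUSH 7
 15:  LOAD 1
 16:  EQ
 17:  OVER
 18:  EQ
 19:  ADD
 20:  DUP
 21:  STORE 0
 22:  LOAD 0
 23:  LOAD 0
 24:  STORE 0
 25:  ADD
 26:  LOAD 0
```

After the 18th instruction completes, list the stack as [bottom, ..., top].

PUSH 4  : 4
POP     : (empty)
PUSH 76 : 76
PUSH 45 : 76 45
ADD     : 121
PUSH 17 : 121 17
PUSH -5 : 121 17 -5
MUL     : 121 -85
ADD     : 36
STORE 1 : (empty)
LOAD 1  : 36
PUSH -5 : 36 -5
POP     : 36
PUSH 7  : 36 7
LOAD 1  : 36 7 36
EQ      : 36 0
OVER    : 36 0 36
EQ      : 36 0

[36, 0]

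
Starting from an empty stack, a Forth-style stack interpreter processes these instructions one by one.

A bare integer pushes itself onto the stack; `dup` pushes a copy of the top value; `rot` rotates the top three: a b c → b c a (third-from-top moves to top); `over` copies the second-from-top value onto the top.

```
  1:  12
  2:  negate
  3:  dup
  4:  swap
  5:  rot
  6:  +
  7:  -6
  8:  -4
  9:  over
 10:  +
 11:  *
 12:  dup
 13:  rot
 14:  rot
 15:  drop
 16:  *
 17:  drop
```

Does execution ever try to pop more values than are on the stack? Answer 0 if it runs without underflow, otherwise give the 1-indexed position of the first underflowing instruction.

5

12     → 12
negate → -12
dup    → -12 -12
swap   → -12 -12
rot  — needs 3 operands, stack has 2 → underflow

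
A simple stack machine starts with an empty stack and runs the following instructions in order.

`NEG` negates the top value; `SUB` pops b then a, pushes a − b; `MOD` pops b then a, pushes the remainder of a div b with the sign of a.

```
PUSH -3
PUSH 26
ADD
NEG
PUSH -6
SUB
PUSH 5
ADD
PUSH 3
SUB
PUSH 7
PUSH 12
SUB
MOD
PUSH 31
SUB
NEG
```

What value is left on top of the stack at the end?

31

PUSH -3 -> -3
PUSH 26 -> -3 26
ADD     -> 23
NEG     -> -23
PUSH -6 -> -23 -6
SUB     -> -17
PUSH 5  -> -17 5
ADD     -> -12
PUSH 3  -> -12 3
SUB     -> -15
PUSH 7  -> -15 7
PUSH 12 -> -15 7 12
SUB     -> -15 -5
MOD     -> 0
PUSH 31 -> 0 31
SUB     -> -31
NEG     -> 31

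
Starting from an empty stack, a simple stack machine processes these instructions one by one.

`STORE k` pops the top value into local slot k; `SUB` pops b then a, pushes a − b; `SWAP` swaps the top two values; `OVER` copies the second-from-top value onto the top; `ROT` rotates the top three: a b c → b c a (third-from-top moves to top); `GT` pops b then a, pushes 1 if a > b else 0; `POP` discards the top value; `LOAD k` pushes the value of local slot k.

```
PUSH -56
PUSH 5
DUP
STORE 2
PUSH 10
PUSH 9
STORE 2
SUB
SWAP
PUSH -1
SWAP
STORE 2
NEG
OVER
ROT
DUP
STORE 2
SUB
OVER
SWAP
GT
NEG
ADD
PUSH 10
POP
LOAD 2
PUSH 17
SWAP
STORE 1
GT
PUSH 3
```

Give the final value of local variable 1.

-5

PUSH -56 → -56
PUSH 5   → -56 5
DUP      → -56 5 5
STORE 2  → -56 5
PUSH 10  → -56 5 10
PUSH 9   → -56 5 10 9
STORE 2  → -56 5 10
SUB      → -56 -5
SWAP     → -5 -56
PUSH -1  → -5 -56 -1
SWAP     → -5 -1 -56
STORE 2  → -5 -1
NEG      → -5 1
OVER     → -5 1 -5
ROT      → 1 -5 -5
DUP      → 1 -5 -5 -5
STORE 2  → 1 -5 -5
SUB      → 1 0
OVER     → 1 0 1
SWAP     → 1 1 0
GT       → 1 1
NEG      → 1 -1
ADD      → 0
PUSH 10  → 0 10
POP      → 0
LOAD 2   → 0 -5
PUSH 17  → 0 -5 17
SWAP     → 0 17 -5
STORE 1  → 0 17
GT       → 0
PUSH 3   → 0 3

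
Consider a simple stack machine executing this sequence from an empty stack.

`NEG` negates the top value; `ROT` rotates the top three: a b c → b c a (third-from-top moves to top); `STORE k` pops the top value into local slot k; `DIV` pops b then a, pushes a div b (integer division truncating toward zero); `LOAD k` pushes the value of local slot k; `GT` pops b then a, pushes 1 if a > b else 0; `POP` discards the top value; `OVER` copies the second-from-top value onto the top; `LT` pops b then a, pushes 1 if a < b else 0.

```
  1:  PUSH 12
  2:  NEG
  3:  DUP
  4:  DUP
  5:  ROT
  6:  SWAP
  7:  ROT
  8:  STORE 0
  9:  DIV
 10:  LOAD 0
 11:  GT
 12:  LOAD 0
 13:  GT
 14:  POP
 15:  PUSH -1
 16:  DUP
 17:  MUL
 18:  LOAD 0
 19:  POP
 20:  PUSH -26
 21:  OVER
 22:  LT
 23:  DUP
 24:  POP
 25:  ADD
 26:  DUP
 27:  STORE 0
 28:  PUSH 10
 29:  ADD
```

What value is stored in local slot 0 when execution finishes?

2

PUSH 12  : 12
NEG      : -12
DUP      : -12 -12
DUP      : -12 -12 -12
ROT      : -12 -12 -12
SWAP     : -12 -12 -12
ROT      : -12 -12 -12
STORE 0  : -12 -12
DIV      : 1
LOAD 0   : 1 -12
GT       : 1
LOAD 0   : 1 -12
GT       : 1
POP      : (empty)
PUSH -1  : -1
DUP      : -1 -1
MUL      : 1
LOAD 0   : 1 -12
POP      : 1
PUSH -26 : 1 -26
OVER     : 1 -26 1
LT       : 1 1
DUP      : 1 1 1
POP      : 1 1
ADD      : 2
DUP      : 2 2
STORE 0  : 2
PUSH 10  : 2 10
ADD      : 12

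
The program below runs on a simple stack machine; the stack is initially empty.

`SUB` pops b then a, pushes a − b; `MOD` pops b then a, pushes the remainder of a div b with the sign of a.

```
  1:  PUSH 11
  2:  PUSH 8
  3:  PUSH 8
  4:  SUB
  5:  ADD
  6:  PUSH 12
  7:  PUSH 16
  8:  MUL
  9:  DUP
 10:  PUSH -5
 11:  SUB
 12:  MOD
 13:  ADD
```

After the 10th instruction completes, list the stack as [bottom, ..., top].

[11, 192, 192, -5]

PUSH 11 → [11]
PUSH 8  → [11, 8]
PUSH 8  → [11, 8, 8]
SUB     → [11, 0]
ADD     → [11]
PUSH 12 → [11, 12]
PUSH 16 → [11, 12, 16]
MUL     → [11, 192]
DUP     → [11, 192, 192]
PUSH -5 → [11, 192, 192, -5]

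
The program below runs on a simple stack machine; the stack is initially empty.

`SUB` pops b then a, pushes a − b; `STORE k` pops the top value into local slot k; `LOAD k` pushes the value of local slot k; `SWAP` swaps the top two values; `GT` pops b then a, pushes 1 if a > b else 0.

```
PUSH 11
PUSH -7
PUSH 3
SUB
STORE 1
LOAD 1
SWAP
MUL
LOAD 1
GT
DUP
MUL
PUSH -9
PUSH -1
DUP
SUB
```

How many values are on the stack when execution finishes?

3

PUSH 11 : [11]
PUSH -7 : [11, -7]
PUSH 3  : [11, -7, 3]
SUB     : [11, -10]
STORE 1 : [11]
LOAD 1  : [11, -10]
SWAP    : [-10, 11]
MUL     : [-110]
LOAD 1  : [-110, -10]
GT      : [0]
DUP     : [0, 0]
MUL     : [0]
PUSH -9 : [0, -9]
PUSH -1 : [0, -9, -1]
DUP     : [0, -9, -1, -1]
SUB     : [0, -9, 0]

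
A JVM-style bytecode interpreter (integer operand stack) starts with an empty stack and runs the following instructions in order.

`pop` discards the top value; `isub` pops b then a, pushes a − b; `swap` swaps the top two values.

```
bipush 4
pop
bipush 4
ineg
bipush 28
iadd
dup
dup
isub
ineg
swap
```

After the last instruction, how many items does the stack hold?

bipush 4  -> 4
pop       -> (empty)
bipush 4  -> 4
ineg      -> -4
bipush 28 -> -4 28
iadd      -> 24
dup       -> 24 24
dup       -> 24 24 24
isub      -> 24 0
ineg      -> 24 0
swap      -> 0 24

2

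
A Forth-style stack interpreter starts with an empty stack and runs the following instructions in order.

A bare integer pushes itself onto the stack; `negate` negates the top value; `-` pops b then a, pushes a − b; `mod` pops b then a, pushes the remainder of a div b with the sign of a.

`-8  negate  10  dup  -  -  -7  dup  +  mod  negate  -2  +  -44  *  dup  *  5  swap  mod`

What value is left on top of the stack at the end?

-8      -8
negate  8
10      8 10
dup     8 10 10
-       8 0
-       8
-7      8 -7
dup     8 -7 -7
+       8 -14
mod     8
negate  -8
-2      -8 -2
+       -10
-44     -10 -44
*       440
dup     440 440
*       193600
5       193600 5
swap    5 193600
mod     5

5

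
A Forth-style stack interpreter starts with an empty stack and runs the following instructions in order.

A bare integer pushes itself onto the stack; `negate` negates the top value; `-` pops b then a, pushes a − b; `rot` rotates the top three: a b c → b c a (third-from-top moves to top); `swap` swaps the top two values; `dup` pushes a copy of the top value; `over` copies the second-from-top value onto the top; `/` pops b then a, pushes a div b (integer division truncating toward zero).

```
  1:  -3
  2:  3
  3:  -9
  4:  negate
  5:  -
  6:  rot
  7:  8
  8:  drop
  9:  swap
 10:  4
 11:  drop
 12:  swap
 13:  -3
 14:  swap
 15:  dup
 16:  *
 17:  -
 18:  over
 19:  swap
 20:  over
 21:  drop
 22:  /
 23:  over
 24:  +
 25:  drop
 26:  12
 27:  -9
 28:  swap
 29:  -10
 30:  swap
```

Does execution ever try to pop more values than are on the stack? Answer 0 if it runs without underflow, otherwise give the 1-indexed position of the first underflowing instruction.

-3     -> [-3]
3      -> [-3, 3]
-9     -> [-3, 3, -9]
negate -> [-3, 3, 9]
-      -> [-3, -6]
rot  — needs 3 operands, stack has 2 → underflow

6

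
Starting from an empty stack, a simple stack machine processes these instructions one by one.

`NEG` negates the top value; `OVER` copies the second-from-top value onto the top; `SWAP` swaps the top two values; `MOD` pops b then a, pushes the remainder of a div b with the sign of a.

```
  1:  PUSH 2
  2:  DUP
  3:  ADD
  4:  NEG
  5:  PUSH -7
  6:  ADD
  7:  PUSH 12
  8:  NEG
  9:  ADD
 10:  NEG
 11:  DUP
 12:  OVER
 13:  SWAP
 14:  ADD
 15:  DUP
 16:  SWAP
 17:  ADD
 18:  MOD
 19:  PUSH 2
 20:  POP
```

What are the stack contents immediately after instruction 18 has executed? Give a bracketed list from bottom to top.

PUSH 2   2
DUP      2 2
ADD      4
NEG      -4
PUSH -7  -4 -7
ADD      -11
PUSH 12  -11 12
NEG      -11 -12
ADD      -23
NEG      23
DUP      23 23
OVER     23 23 23
SWAP     23 23 23
ADD      23 46
DUP      23 46 46
SWAP     23 46 46
ADD      23 92
MOD      23

[23]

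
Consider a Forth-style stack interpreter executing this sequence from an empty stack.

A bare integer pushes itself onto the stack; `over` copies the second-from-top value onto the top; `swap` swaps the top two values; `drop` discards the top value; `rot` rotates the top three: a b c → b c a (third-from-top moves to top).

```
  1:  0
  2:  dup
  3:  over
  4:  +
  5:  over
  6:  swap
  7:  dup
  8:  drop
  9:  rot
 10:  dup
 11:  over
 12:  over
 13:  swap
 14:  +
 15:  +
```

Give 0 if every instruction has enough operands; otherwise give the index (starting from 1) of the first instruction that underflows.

0     [0]
dup   [0, 0]
over  [0, 0, 0]
+     [0, 0]
over  [0, 0, 0]
swap  [0, 0, 0]
dup   [0, 0, 0, 0]
drop  [0, 0, 0]
rot   [0, 0, 0]
dup   [0, 0, 0, 0]
over  [0, 0, 0, 0, 0]
over  [0, 0, 0, 0, 0, 0]
swap  [0, 0, 0, 0, 0, 0]
+     [0, 0, 0, 0, 0]
+     [0, 0, 0, 0]

0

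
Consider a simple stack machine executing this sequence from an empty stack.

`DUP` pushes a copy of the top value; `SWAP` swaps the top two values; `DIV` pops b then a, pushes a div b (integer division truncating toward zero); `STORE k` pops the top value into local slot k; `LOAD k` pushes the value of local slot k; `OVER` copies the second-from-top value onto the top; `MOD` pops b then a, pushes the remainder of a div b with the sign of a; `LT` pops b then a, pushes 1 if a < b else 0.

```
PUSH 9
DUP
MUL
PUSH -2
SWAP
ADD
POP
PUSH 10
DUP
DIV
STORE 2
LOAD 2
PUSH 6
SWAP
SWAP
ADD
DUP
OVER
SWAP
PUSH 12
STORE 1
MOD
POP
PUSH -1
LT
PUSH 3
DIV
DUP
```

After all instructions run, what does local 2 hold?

1

PUSH 9  : [9]
DUP     : [9, 9]
MUL     : [81]
PUSH -2 : [81, -2]
SWAP    : [-2, 81]
ADD     : [79]
POP     : []
PUSH 10 : [10]
DUP     : [10, 10]
DIV     : [1]
STORE 2 : []
LOAD 2  : [1]
PUSH 6  : [1, 6]
SWAP    : [6, 1]
SWAP    : [1, 6]
ADD     : [7]
DUP     : [7, 7]
OVER    : [7, 7, 7]
SWAP    : [7, 7, 7]
PUSH 12 : [7, 7, 7, 12]
STORE 1 : [7, 7, 7]
MOD     : [7, 0]
POP     : [7]
PUSH -1 : [7, -1]
LT      : [0]
PUSH 3  : [0, 3]
DIV     : [0]
DUP     : [0, 0]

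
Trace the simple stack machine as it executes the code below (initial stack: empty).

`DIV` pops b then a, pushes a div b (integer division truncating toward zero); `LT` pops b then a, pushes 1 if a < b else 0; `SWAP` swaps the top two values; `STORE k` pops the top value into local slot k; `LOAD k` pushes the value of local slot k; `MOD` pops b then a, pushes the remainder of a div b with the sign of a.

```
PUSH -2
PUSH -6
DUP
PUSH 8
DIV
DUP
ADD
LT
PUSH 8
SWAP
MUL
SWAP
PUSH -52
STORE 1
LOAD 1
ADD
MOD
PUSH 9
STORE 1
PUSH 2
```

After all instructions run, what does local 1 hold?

9

PUSH -2   -2
PUSH -6   -2 -6
DUP       -2 -6 -6
PUSH 8    -2 -6 -6 8
DIV       -2 -6 0
DUP       -2 -6 0 0
ADD       -2 -6 0
LT        -2 1
PUSH 8    -2 1 8
SWAP      -2 8 1
MUL       -2 8
SWAP      8 -2
PUSH -52  8 -2 -52
STORE 1   8 -2
LOAD 1    8 -2 -52
ADD       8 -54
MOD       8
PUSH 9    8 9
STORE 1   8
PUSH 2    8 2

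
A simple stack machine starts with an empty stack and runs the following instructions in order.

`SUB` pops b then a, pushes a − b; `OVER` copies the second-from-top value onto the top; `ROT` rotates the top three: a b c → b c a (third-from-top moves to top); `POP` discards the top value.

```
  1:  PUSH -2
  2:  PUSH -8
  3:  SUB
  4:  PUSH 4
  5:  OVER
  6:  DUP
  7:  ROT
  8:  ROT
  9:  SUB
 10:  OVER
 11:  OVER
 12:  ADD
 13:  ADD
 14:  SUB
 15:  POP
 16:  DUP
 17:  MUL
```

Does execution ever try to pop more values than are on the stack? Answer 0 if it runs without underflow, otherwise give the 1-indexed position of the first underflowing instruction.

PUSH -2 -> [-2]
PUSH -8 -> [-2, -8]
SUB     -> [6]
PUSH 4  -> [6, 4]
OVER    -> [6, 4, 6]
DUP     -> [6, 4, 6, 6]
ROT     -> [6, 6, 6, 4]
ROT     -> [6, 6, 4, 6]
SUB     -> [6, 6, -2]
OVER    -> [6, 6, -2, 6]
OVER    -> [6, 6, -2, 6, -2]
ADD     -> [6, 6, -2, 4]
ADD     -> [6, 6, 2]
SUB     -> [6, 4]
POP     -> [6]
DUP     -> [6, 6]
MUL     -> [36]

0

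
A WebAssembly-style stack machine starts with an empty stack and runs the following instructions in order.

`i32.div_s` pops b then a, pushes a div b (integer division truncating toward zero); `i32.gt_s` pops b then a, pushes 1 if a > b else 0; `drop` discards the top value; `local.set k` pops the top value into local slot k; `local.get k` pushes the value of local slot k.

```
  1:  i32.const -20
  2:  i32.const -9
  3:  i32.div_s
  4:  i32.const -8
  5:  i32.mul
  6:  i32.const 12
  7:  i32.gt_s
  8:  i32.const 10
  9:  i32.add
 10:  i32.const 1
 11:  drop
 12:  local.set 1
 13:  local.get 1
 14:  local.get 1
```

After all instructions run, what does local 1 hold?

i32.const -20 : [-20]
i32.const -9  : [-20, -9]
i32.div_s     : [2]
i32.const -8  : [2, -8]
i32.mul       : [-16]
i32.const 12  : [-16, 12]
i32.gt_s      : [0]
i32.const 10  : [0, 10]
i32.add       : [10]
i32.const 1   : [10, 1]
drop          : [10]
local.set 1   : []
local.get 1   : [10]
local.get 1   : [10, 10]

10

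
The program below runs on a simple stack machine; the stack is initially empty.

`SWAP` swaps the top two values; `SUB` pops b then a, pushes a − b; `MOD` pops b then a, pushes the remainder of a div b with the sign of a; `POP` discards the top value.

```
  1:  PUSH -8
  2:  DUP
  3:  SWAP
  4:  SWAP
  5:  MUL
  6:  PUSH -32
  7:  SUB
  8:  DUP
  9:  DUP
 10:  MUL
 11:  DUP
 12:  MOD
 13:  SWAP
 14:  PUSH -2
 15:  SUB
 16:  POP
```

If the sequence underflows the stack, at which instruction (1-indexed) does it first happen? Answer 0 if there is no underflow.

PUSH -8  -> -8
DUP      -> -8 -8
SWAP     -> -8 -8
SWAP     -> -8 -8
MUL      -> 64
PUSH -32 -> 64 -32
SUB      -> 96
DUP      -> 96 96
DUP      -> 96 96 96
MUL      -> 96 9216
DUP      -> 96 9216 9216
MOD      -> 96 0
SWAP     -> 0 96
PUSH -2  -> 0 96 -2
SUB      -> 0 98
POP      -> 0

0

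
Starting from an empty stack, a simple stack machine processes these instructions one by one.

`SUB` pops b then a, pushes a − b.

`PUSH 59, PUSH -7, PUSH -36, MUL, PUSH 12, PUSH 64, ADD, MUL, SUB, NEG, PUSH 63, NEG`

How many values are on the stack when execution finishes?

PUSH 59  -> 59
PUSH -7  -> 59 -7
PUSH -36 -> 59 -7 -36
MUL      -> 59 252
PUSH 12  -> 59 252 12
PUSH 64  -> 59 252 12 64
ADD      -> 59 252 76
MUL      -> 59 19152
SUB      -> -19093
NEG      -> 19093
PUSH 63  -> 19093 63
NEG      -> 19093 -63

2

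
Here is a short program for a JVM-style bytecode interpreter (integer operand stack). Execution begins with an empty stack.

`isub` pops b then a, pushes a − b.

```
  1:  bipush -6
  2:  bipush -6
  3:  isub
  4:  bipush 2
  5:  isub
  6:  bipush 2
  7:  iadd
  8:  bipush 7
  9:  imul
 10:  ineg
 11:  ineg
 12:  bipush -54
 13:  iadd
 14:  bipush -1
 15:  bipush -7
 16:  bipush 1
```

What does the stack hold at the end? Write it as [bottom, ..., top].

bipush -6   -6
bipush -6   -6 -6
isub        0
bipush 2    0 2
isub        -2
bipush 2    -2 2
iadd        0
bipush 7    0 7
imul        0
ineg        0
ineg        0
bipush -54  0 -54
iadd        -54
bipush -1   -54 -1
bipush -7   -54 -1 -7
bipush 1    -54 -1 -7 1

[-54, -1, -7, 1]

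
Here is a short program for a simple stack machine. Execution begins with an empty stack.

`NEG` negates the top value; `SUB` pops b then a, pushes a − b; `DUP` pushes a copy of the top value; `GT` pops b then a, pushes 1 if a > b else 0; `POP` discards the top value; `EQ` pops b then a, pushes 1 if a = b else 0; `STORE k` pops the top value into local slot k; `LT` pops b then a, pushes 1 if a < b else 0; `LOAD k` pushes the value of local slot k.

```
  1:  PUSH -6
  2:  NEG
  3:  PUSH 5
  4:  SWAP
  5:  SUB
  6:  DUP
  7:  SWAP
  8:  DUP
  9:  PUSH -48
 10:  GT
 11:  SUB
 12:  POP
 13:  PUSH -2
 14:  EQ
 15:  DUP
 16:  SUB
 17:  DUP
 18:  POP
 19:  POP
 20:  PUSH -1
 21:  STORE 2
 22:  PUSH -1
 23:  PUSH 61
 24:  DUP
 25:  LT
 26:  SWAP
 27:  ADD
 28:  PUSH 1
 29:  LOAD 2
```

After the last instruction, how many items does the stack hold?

PUSH -6  -> -6
NEG      -> 6
PUSH 5   -> 6 5
SWAP     -> 5 6
SUB      -> -1
DUP      -> -1 -1
SWAP     -> -1 -1
DUP      -> -1 -1 -1
PUSH -48 -> -1 -1 -1 -48
GT       -> -1 -1 1
SUB      -> -1 -2
POP      -> -1
PUSH -2  -> -1 -2
EQ       -> 0
DUP      -> 0 0
SUB      -> 0
DUP      -> 0 0
POP      -> 0
POP      -> (empty)
PUSH -1  -> -1
STORE 2  -> (empty)
PUSH -1  -> -1
PUSH 61  -> -1 61
DUP      -> -1 61 61
LT       -> -1 0
SWAP     -> 0 -1
ADD      -> -1
PUSH 1   -> -1 1
LOAD 2   -> -1 1 -1

3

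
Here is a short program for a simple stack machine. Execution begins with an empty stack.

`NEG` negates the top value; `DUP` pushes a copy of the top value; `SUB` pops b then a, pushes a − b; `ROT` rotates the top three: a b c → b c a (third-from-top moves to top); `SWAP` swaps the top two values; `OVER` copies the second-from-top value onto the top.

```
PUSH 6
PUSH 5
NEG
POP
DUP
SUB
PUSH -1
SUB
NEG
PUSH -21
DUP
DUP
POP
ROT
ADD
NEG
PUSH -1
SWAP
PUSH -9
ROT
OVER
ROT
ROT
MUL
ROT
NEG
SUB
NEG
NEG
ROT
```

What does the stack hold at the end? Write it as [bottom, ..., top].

[-9, 31, -21]

PUSH 6   -> 6
PUSH 5   -> 6 5
NEG      -> 6 -5
POP      -> 6
DUP      -> 6 6
SUB      -> 0
PUSH -1  -> 0 -1
SUB      -> 1
NEG      -> -1
PUSH -21 -> -1 -21
DUP      -> -1 -21 -21
DUP      -> -1 -21 -21 -21
POP      -> -1 -21 -21
ROT      -> -21 -21 -1
ADD      -> -21 -22
NEG      -> -21 22
PUSH -1  -> -21 22 -1
SWAP     -> -21 -1 22
PUSH -9  -> -21 -1 22 -9
ROT      -> -21 22 -9 -1
OVER     -> -21 22 -9 -1 -9
ROT      -> -21 22 -1 -9 -9
ROT      -> -21 22 -9 -9 -1
MUL      -> -21 22 -9 9
ROT      -> -21 -9 9 22
NEG      -> -21 -9 9 -22
SUB      -> -21 -9 31
NEG      -> -21 -9 -31
NEG      -> -21 -9 31
ROT      -> -9 31 -21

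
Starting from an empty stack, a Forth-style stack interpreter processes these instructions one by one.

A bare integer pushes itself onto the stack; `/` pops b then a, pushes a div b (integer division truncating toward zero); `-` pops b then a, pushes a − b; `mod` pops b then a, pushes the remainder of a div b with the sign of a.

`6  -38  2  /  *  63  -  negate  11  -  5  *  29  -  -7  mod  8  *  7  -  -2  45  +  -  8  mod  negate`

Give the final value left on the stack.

2

6       6
-38     6 -38
2       6 -38 2
/       6 -19
*       -114
63      -114 63
-       -177
negate  177
11      177 11
-       166
5       166 5
*       830
29      830 29
-       801
-7      801 -7
mod     3
8       3 8
*       24
7       24 7
-       17
-2      17 -2
45      17 -2 45
+       17 43
-       -26
8       -26 8
mod     -2
negate  2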